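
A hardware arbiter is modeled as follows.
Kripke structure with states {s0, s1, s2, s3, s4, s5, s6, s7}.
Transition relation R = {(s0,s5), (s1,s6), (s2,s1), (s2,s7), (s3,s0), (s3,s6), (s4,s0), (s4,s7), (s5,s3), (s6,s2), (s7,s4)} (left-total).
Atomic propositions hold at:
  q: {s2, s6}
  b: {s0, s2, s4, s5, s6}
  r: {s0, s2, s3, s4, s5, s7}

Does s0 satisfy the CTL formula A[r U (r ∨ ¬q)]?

Sat(¬q) = {s0, s1, s3, s4, s5, s7}
Sat(r ∨ ¬q) = {s0, s1, s2, s3, s4, s5, s7}
A[r U (r ∨ ¬q)]: least fixpoint, start Z0 = Sat((r ∨ ¬q)) = {s0, s1, s2, s3, s4, s5, s7}, add states in Sat(r) with every successor in Z. Already a fixed point.
Sat(A[r U (r ∨ ¬q)]) = {s0, s1, s2, s3, s4, s5, s7}
s0 ∈ Sat(A[r U (r ∨ ¬q)]) = {s0, s1, s2, s3, s4, s5, s7}, so the formula holds at s0.

Yes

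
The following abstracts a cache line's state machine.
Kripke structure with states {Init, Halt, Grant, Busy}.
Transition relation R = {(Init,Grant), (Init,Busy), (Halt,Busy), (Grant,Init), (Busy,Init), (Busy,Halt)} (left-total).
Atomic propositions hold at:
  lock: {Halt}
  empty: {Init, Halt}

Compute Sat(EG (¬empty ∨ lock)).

Sat(¬empty) = {Grant, Busy}
Sat(¬empty ∨ lock) = {Halt, Grant, Busy}
EG (¬empty ∨ lock): greatest fixpoint, start Z0 = {Halt, Grant, Busy}, keep only states in Sat with some successor in Z. Z1 = {Halt, Busy}; fixed.
Sat(EG (¬empty ∨ lock)) = {Halt, Busy}

{Halt, Busy}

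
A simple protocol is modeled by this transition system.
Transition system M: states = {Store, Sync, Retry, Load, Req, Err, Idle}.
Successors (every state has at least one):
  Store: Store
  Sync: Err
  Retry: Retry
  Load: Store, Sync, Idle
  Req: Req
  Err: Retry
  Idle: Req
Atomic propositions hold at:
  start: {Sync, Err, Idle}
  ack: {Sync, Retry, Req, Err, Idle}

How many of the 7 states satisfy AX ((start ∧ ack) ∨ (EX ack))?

5

Sat(start ∧ ack) = {Sync, Err, Idle}
Sat(EX ack) = {s : some successor in {Sync, Retry, Req, Err, Idle}} = {Sync, Retry, Load, Req, Err, Idle}
Sat((start ∧ ack) ∨ (EX ack)) = {Sync, Retry, Load, Req, Err, Idle}
Sat(AX ((start ∧ ack) ∨ (EX ack))) = {s : every successor in {Sync, Retry, Load, Req, Err, Idle}} = {Sync, Retry, Req, Err, Idle}
|Sat(AX ((start ∧ ack) ∨ (EX ack)))| = |{Sync, Retry, Req, Err, Idle}| = 5.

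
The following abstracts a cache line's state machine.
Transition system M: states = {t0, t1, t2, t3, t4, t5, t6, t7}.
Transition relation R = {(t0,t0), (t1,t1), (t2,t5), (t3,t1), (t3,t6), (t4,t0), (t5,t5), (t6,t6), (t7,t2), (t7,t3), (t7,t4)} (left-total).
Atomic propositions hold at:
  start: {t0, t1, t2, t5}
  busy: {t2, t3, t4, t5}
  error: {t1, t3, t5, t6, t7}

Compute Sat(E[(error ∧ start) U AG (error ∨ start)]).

Sat(error ∧ start) = {t1, t5}
Sat(error ∨ start) = {t0, t1, t2, t3, t5, t6, t7}
AG (error ∨ start): greatest fixpoint, start Z0 = {t0, t1, t2, t3, t5, t6, t7}, keep only states in Sat with every successor in Z. Z1 = {t0, t1, t2, t3, t5, t6}; fixed.
Sat(AG (error ∨ start)) = {t0, t1, t2, t3, t5, t6}
E[(error ∧ start) U AG (error ∨ start)]: least fixpoint, start Z0 = Sat(AG (error ∨ start)) = {t0, t1, t2, t3, t5, t6}, add states in Sat(error ∧ start) with some successor in Z. Already a fixed point.
Sat(E[(error ∧ start) U AG (error ∨ start)]) = {t0, t1, t2, t3, t5, t6}

{t0, t1, t2, t3, t5, t6}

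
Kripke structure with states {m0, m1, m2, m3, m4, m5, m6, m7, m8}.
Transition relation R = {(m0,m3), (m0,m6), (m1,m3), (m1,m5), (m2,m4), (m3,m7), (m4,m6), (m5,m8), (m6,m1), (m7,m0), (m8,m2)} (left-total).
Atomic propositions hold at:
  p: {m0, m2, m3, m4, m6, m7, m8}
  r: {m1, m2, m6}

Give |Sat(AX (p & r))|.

2

Sat(p & r) = {m2, m6}
Sat(AX (p & r)) = {s : every successor in {m2, m6}} = {m4, m8}
|Sat(AX (p & r))| = |{m4, m8}| = 2.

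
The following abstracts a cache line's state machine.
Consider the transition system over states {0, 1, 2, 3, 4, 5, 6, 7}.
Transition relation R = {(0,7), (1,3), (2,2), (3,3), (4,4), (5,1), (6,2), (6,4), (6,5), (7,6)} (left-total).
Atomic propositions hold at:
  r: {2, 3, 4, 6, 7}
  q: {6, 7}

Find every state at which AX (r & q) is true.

Sat(r & q) = {6, 7}
Sat(AX (r & q)) = {s : every successor in {6, 7}} = {0, 7}

{0, 7}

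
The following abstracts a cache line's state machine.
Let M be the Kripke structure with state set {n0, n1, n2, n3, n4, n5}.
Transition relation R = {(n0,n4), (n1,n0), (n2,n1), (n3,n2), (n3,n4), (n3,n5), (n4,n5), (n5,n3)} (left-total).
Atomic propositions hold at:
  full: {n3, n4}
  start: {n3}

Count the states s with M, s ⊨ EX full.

3

Sat(EX full) = {s : some successor in {n3, n4}} = {n0, n3, n5}
|Sat(EX full)| = |{n0, n3, n5}| = 3.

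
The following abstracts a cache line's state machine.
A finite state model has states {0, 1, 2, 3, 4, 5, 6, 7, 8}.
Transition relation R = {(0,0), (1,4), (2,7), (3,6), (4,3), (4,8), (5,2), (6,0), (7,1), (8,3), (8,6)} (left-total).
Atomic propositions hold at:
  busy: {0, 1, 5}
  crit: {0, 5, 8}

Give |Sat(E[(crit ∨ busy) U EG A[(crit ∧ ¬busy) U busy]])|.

Sat(crit ∨ busy) = {0, 1, 5, 8}
Sat(¬busy) = {2, 3, 4, 6, 7, 8}
Sat(crit ∧ ¬busy) = {8}
A[(crit ∧ ¬busy) U busy]: least fixpoint, start Z0 = Sat(busy) = {0, 1, 5}, add states in Sat(crit ∧ ¬busy) with every successor in Z. Already a fixed point.
Sat(A[(crit ∧ ¬busy) U busy]) = {0, 1, 5}
EG A[(crit ∧ ¬busy) U busy]: greatest fixpoint, start Z0 = {0, 1, 5}, keep only states in Sat with some successor in Z. Z1 = {0}; fixed.
Sat(EG A[(crit ∧ ¬busy) U busy]) = {0}
E[(crit ∨ busy) U EG A[(crit ∧ ¬busy) U busy]]: least fixpoint, start Z0 = Sat(EG A[(crit ∧ ¬busy) U busy]) = {0}, add states in Sat(crit ∨ busy) with some successor in Z. Already a fixed point.
Sat(E[(crit ∨ busy) U EG A[(crit ∧ ¬busy) U busy]]) = {0}
|Sat(E[(crit ∨ busy) U EG A[(crit ∧ ¬busy) U busy]])| = |{0}| = 1.

1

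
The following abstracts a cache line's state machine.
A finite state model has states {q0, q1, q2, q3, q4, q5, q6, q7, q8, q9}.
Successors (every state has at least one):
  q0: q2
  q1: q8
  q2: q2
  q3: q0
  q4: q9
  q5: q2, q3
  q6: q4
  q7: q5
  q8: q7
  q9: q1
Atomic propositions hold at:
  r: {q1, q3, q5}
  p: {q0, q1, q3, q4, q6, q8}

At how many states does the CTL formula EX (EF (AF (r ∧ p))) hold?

7

Sat(r ∧ p) = {q1, q3}
AF (r ∧ p): least fixpoint, start Z0 = {q1, q3}, add states with every successor in Z. Z1 = {q1, q3, q9}; Z2 = {q1, q3, q4, q9}; Z3 = {q1, q3, q4, q6, q9}; fixed.
Sat(AF (r ∧ p)) = {q1, q3, q4, q6, q9}
EF (AF (r ∧ p)): least fixpoint, start Z0 = {q1, q3, q4, q6, q9}, add states with some successor in Z. Z1 = {q1, q3, q4, q5, q6, q9}; Z2 = {q1, q3, q4, q5, q6, q7, q9}; Z3 = {q1, q3, q4, q5, q6, q7, q8, q9}; fixed.
Sat(EF (AF (r ∧ p))) = {q1, q3, q4, q5, q6, q7, q8, q9}
Sat(EX (EF (AF (r ∧ p)))) = {s : some successor in {q1, q3, q4, q5, q6, q7, q8, q9}} = {q1, q4, q5, q6, q7, q8, q9}
|Sat(EX (EF (AF (r ∧ p))))| = |{q1, q4, q5, q6, q7, q8, q9}| = 7.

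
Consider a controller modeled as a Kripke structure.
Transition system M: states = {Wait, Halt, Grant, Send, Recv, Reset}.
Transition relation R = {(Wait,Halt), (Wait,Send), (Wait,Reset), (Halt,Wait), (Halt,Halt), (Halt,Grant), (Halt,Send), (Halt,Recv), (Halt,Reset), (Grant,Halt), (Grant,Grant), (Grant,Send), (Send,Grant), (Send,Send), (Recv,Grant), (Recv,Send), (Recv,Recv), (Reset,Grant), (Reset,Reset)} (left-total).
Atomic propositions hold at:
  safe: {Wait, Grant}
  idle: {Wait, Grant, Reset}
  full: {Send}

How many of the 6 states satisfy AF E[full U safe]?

E[full U safe]: least fixpoint, start Z0 = Sat(safe) = {Wait, Grant}, add states in Sat(full) with some successor in Z. Z1 = {Wait, Grant, Send}; fixed.
Sat(E[full U safe]) = {Wait, Grant, Send}
AF E[full U safe]: least fixpoint, start Z0 = {Wait, Grant, Send}, add states with every successor in Z. Already a fixed point.
Sat(AF E[full U safe]) = {Wait, Grant, Send}
|Sat(AF E[full U safe])| = |{Wait, Grant, Send}| = 3.

3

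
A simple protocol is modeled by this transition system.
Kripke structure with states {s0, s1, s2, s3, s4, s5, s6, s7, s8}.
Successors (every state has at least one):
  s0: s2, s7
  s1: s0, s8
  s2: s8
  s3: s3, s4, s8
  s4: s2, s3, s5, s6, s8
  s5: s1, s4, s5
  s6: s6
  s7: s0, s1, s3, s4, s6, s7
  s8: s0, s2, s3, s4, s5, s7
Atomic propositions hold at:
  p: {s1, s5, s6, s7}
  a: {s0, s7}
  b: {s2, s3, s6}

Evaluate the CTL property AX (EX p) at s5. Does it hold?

Sat(EX p) = {s : some successor in {s1, s5, s6, s7}} = {s0, s4, s5, s6, s7, s8}
Sat(AX (EX p)) = {s : every successor in {s0, s4, s5, s6, s7, s8}} = {s1, s2, s6}
s5 ∉ Sat(AX (EX p)) = {s1, s2, s6}, so the formula does not hold at s5.

No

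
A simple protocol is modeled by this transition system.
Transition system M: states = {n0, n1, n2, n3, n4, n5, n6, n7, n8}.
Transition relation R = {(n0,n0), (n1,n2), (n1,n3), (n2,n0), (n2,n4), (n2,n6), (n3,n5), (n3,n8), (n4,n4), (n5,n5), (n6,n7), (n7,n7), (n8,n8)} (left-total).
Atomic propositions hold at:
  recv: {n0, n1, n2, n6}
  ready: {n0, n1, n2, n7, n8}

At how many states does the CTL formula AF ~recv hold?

Sat(~recv) = {n3, n4, n5, n7, n8}
AF ~recv: least fixpoint, start Z0 = {n3, n4, n5, n7, n8}, add states with every successor in Z. Z1 = {n3, n4, n5, n6, n7, n8}; fixed.
Sat(AF ~recv) = {n3, n4, n5, n6, n7, n8}
|Sat(AF ~recv)| = |{n3, n4, n5, n6, n7, n8}| = 6.

6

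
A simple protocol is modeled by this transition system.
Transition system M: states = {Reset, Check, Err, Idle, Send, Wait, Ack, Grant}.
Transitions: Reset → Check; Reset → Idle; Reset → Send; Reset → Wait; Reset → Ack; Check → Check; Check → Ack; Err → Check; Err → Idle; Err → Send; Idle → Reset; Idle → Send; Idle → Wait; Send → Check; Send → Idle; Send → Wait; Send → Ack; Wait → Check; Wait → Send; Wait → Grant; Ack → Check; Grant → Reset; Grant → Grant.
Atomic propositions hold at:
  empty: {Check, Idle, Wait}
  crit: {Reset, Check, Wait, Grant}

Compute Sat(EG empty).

EG empty: greatest fixpoint, start Z0 = {Check, Idle, Wait}, keep only states in Sat with some successor in Z. Already a fixed point.
Sat(EG empty) = {Check, Idle, Wait}

{Check, Idle, Wait}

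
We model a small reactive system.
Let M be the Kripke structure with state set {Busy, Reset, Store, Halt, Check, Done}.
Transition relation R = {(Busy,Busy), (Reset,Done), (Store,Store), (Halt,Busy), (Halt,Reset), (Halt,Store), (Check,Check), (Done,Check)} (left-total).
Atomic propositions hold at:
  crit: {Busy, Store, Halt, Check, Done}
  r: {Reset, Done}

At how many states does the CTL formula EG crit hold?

EG crit: greatest fixpoint, start Z0 = {Busy, Store, Halt, Check, Done}, keep only states in Sat with some successor in Z. Already a fixed point.
Sat(EG crit) = {Busy, Store, Halt, Check, Done}
|Sat(EG crit)| = |{Busy, Store, Halt, Check, Done}| = 5.

5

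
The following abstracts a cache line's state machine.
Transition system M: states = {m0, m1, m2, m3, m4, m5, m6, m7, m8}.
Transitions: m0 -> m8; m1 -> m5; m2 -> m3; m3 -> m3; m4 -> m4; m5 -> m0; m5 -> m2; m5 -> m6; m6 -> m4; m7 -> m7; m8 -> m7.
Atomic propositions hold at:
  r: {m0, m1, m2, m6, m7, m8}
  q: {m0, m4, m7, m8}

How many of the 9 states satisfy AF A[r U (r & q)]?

Sat(r & q) = {m0, m7, m8}
A[r U (r & q)]: least fixpoint, start Z0 = Sat((r & q)) = {m0, m7, m8}, add states in Sat(r) with every successor in Z. Already a fixed point.
Sat(A[r U (r & q)]) = {m0, m7, m8}
AF A[r U (r & q)]: least fixpoint, start Z0 = {m0, m7, m8}, add states with every successor in Z. Already a fixed point.
Sat(AF A[r U (r & q)]) = {m0, m7, m8}
|Sat(AF A[r U (r & q)])| = |{m0, m7, m8}| = 3.

3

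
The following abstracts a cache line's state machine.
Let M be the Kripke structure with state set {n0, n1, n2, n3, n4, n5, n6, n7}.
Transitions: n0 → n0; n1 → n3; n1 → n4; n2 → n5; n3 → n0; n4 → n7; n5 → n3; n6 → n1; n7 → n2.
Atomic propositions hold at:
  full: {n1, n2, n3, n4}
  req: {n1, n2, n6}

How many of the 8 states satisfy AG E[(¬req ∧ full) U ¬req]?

Sat(¬req) = {n0, n3, n4, n5, n7}
Sat(¬req ∧ full) = {n3, n4}
E[(¬req ∧ full) U ¬req]: least fixpoint, start Z0 = Sat(¬req) = {n0, n3, n4, n5, n7}, add states in Sat(¬req ∧ full) with some successor in Z. Already a fixed point.
Sat(E[(¬req ∧ full) U ¬req]) = {n0, n3, n4, n5, n7}
AG E[(¬req ∧ full) U ¬req]: greatest fixpoint, start Z0 = {n0, n3, n4, n5, n7}, keep only states in Sat with every successor in Z. Z1 = {n0, n3, n4, n5}; Z2 = {n0, n3, n5}; fixed.
Sat(AG E[(¬req ∧ full) U ¬req]) = {n0, n3, n5}
|Sat(AG E[(¬req ∧ full) U ¬req])| = |{n0, n3, n5}| = 3.

3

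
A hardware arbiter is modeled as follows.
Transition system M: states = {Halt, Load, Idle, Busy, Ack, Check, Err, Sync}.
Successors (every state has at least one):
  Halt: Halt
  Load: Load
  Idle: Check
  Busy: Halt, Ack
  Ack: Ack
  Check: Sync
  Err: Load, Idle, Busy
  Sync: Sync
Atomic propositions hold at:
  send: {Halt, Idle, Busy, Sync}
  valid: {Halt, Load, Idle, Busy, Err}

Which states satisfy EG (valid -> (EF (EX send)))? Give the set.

{Halt, Idle, Busy, Ack, Check, Err, Sync}

Sat(EX send) = {s : some successor in {Halt, Idle, Busy, Sync}} = {Halt, Busy, Check, Err, Sync}
EF (EX send): least fixpoint, start Z0 = {Halt, Busy, Check, Err, Sync}, add states with some successor in Z. Z1 = {Halt, Idle, Busy, Check, Err, Sync}; fixed.
Sat(EF (EX send)) = {Halt, Idle, Busy, Check, Err, Sync}
Sat(valid -> (EF (EX send))) = {Halt, Idle, Busy, Ack, Check, Err, Sync}
EG (valid -> (EF (EX send))): greatest fixpoint, start Z0 = {Halt, Idle, Busy, Ack, Check, Err, Sync}, keep only states in Sat with some successor in Z. Already a fixed point.
Sat(EG (valid -> (EF (EX send)))) = {Halt, Idle, Busy, Ack, Check, Err, Sync}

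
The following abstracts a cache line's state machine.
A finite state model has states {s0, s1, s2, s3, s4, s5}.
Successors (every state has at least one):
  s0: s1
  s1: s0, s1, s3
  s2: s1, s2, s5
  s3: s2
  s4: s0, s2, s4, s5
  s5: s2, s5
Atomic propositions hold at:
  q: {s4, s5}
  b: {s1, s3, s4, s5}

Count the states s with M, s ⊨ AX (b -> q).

Sat(b -> q) = {s0, s2, s4, s5}
Sat(AX (b -> q)) = {s : every successor in {s0, s2, s4, s5}} = {s3, s4, s5}
|Sat(AX (b -> q))| = |{s3, s4, s5}| = 3.

3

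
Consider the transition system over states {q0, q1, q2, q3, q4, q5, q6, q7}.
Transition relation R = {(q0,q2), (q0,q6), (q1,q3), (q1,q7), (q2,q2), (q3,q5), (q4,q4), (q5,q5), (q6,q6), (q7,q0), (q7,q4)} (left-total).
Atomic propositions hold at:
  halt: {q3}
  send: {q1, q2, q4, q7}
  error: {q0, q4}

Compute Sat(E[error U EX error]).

{q4, q7}

Sat(EX error) = {s : some successor in {q0, q4}} = {q4, q7}
E[error U EX error]: least fixpoint, start Z0 = Sat(EX error) = {q4, q7}, add states in Sat(error) with some successor in Z. Already a fixed point.
Sat(E[error U EX error]) = {q4, q7}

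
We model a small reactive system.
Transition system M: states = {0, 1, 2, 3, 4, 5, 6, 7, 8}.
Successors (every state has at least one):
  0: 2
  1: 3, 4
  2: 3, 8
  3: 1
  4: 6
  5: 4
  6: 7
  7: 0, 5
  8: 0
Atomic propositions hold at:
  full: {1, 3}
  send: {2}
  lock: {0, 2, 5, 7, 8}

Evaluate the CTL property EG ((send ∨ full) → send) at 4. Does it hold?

Yes

Sat(send ∨ full) = {1, 2, 3}
Sat((send ∨ full) → send) = {0, 2, 4, 5, 6, 7, 8}
EG ((send ∨ full) → send): greatest fixpoint, start Z0 = {0, 2, 4, 5, 6, 7, 8}, keep only states in Sat with some successor in Z. Already a fixed point.
Sat(EG ((send ∨ full) → send)) = {0, 2, 4, 5, 6, 7, 8}
4 ∈ Sat(EG ((send ∨ full) → send)) = {0, 2, 4, 5, 6, 7, 8}, so the formula holds at 4.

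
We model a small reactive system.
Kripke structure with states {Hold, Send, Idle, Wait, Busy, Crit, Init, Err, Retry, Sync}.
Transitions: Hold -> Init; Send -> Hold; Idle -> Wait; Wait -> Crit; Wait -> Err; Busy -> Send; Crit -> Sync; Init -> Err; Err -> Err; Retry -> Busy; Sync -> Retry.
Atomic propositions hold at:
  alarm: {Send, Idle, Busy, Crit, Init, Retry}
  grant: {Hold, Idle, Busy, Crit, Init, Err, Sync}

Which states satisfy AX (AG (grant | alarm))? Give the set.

Sat(grant | alarm) = {Hold, Send, Idle, Busy, Crit, Init, Err, Retry, Sync}
AG (grant | alarm): greatest fixpoint, start Z0 = {Hold, Send, Idle, Busy, Crit, Init, Err, Retry, Sync}, keep only states in Sat with every successor in Z. Z1 = {Hold, Send, Busy, Crit, Init, Err, Retry, Sync}; fixed.
Sat(AG (grant | alarm)) = {Hold, Send, Busy, Crit, Init, Err, Retry, Sync}
Sat(AX (AG (grant | alarm))) = {s : every successor in {Hold, Send, Busy, Crit, Init, Err, Retry, Sync}} = {Hold, Send, Wait, Busy, Crit, Init, Err, Retry, Sync}

{Hold, Send, Wait, Busy, Crit, Init, Err, Retry, Sync}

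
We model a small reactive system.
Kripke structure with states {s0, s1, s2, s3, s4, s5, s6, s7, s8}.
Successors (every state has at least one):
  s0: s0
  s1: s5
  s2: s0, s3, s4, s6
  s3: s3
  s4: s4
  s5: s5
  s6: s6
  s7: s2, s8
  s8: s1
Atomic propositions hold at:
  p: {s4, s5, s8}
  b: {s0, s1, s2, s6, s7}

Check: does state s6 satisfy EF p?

EF p: least fixpoint, start Z0 = {s4, s5, s8}, add states with some successor in Z. Z1 = {s1, s2, s4, s5, s7, s8}; fixed.
Sat(EF p) = {s1, s2, s4, s5, s7, s8}
s6 ∉ Sat(EF p) = {s1, s2, s4, s5, s7, s8}, so the formula does not hold at s6.

No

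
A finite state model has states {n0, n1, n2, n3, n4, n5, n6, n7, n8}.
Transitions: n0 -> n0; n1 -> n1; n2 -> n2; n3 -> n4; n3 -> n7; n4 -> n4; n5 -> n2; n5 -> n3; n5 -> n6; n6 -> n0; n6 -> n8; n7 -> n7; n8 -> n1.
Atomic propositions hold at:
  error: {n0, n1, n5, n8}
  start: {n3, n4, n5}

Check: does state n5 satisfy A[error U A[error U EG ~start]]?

No

Sat(~start) = {n0, n1, n2, n6, n7, n8}
EG ~start: greatest fixpoint, start Z0 = {n0, n1, n2, n6, n7, n8}, keep only states in Sat with some successor in Z. Already a fixed point.
Sat(EG ~start) = {n0, n1, n2, n6, n7, n8}
A[error U EG ~start]: least fixpoint, start Z0 = Sat(EG ~start) = {n0, n1, n2, n6, n7, n8}, add states in Sat(error) with every successor in Z. Already a fixed point.
Sat(A[error U EG ~start]) = {n0, n1, n2, n6, n7, n8}
A[error U A[error U EG ~start]]: least fixpoint, start Z0 = Sat(A[error U EG ~start]) = {n0, n1, n2, n6, n7, n8}, add states in Sat(error) with every successor in Z. Already a fixed point.
Sat(A[error U A[error U EG ~start]]) = {n0, n1, n2, n6, n7, n8}
n5 ∉ Sat(A[error U A[error U EG ~start]]) = {n0, n1, n2, n6, n7, n8}, so the formula does not hold at n5.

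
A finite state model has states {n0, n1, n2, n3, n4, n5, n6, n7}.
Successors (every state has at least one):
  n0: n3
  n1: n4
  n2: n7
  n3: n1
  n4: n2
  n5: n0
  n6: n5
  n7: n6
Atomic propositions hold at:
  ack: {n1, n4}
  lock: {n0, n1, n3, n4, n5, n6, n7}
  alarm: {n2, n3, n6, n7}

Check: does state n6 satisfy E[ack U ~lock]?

Sat(~lock) = {n2}
E[ack U ~lock]: least fixpoint, start Z0 = Sat(~lock) = {n2}, add states in Sat(ack) with some successor in Z. Z1 = {n2, n4}; Z2 = {n1, n2, n4}; fixed.
Sat(E[ack U ~lock]) = {n1, n2, n4}
n6 ∉ Sat(E[ack U ~lock]) = {n1, n2, n4}, so the formula does not hold at n6.

No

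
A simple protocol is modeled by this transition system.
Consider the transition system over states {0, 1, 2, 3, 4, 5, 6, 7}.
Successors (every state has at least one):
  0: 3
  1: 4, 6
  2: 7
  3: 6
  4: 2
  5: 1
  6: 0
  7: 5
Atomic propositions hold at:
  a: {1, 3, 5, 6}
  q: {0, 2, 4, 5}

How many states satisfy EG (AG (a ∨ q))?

Sat(a ∨ q) = {0, 1, 2, 3, 4, 5, 6}
AG (a ∨ q): greatest fixpoint, start Z0 = {0, 1, 2, 3, 4, 5, 6}, keep only states in Sat with every successor in Z. Z1 = {0, 1, 3, 4, 5, 6}; Z2 = {0, 1, 3, 5, 6}; Z3 = {0, 3, 5, 6}; Z4 = {0, 3, 6}; fixed.
Sat(AG (a ∨ q)) = {0, 3, 6}
EG (AG (a ∨ q)): greatest fixpoint, start Z0 = {0, 3, 6}, keep only states in Sat with some successor in Z. Already a fixed point.
Sat(EG (AG (a ∨ q))) = {0, 3, 6}
|Sat(EG (AG (a ∨ q)))| = |{0, 3, 6}| = 3.

3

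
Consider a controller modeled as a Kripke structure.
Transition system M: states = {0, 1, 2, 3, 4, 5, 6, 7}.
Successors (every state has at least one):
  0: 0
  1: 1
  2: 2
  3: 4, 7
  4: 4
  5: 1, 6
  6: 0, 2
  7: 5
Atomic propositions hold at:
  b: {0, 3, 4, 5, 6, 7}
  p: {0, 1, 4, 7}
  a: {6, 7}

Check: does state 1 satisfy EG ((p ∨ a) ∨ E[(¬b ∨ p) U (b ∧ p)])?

Sat(p ∨ a) = {0, 1, 4, 6, 7}
Sat(¬b) = {1, 2}
Sat(¬b ∨ p) = {0, 1, 2, 4, 7}
Sat(b ∧ p) = {0, 4, 7}
E[(¬b ∨ p) U (b ∧ p)]: least fixpoint, start Z0 = Sat((b ∧ p)) = {0, 4, 7}, add states in Sat(¬b ∨ p) with some successor in Z. Already a fixed point.
Sat(E[(¬b ∨ p) U (b ∧ p)]) = {0, 4, 7}
Sat((p ∨ a) ∨ E[(¬b ∨ p) U (b ∧ p)]) = {0, 1, 4, 6, 7}
EG ((p ∨ a) ∨ E[(¬b ∨ p) U (b ∧ p)]): greatest fixpoint, start Z0 = {0, 1, 4, 6, 7}, keep only states in Sat with some successor in Z. Z1 = {0, 1, 4, 6}; fixed.
Sat(EG ((p ∨ a) ∨ E[(¬b ∨ p) U (b ∧ p)])) = {0, 1, 4, 6}
1 ∈ Sat(EG ((p ∨ a) ∨ E[(¬b ∨ p) U (b ∧ p)])) = {0, 1, 4, 6}, so the formula holds at 1.

Yes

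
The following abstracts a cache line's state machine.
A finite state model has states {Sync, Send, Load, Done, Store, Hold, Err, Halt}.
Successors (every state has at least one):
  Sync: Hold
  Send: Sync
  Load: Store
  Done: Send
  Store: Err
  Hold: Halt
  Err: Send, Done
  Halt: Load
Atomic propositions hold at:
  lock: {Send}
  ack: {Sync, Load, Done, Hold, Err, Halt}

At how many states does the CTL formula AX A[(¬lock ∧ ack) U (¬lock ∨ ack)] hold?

6

Sat(¬lock) = {Sync, Load, Done, Store, Hold, Err, Halt}
Sat(¬lock ∧ ack) = {Sync, Load, Done, Hold, Err, Halt}
Sat(¬lock ∨ ack) = {Sync, Load, Done, Store, Hold, Err, Halt}
A[(¬lock ∧ ack) U (¬lock ∨ ack)]: least fixpoint, start Z0 = Sat((¬lock ∨ ack)) = {Sync, Load, Done, Store, Hold, Err, Halt}, add states in Sat(¬lock ∧ ack) with every successor in Z. Already a fixed point.
Sat(A[(¬lock ∧ ack) U (¬lock ∨ ack)]) = {Sync, Load, Done, Store, Hold, Err, Halt}
Sat(AX A[(¬lock ∧ ack) U (¬lock ∨ ack)]) = {s : every successor in {Sync, Load, Done, Store, Hold, Err, Halt}} = {Sync, Send, Load, Store, Hold, Halt}
|Sat(AX A[(¬lock ∧ ack) U (¬lock ∨ ack)])| = |{Sync, Send, Load, Store, Hold, Halt}| = 6.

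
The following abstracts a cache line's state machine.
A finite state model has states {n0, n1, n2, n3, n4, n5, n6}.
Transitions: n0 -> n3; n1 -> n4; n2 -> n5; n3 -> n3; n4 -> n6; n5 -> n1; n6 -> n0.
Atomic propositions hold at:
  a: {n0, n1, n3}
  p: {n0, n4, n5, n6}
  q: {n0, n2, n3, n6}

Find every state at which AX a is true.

Sat(AX a) = {s : every successor in {n0, n1, n3}} = {n0, n3, n5, n6}

{n0, n3, n5, n6}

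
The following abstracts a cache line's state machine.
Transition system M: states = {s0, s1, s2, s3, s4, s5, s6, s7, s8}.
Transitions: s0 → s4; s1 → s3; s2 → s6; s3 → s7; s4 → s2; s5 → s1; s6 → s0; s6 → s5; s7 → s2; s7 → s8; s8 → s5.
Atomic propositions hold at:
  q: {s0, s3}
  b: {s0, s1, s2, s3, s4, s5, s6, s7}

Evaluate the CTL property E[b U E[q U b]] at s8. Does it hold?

No

E[q U b]: least fixpoint, start Z0 = Sat(b) = {s0, s1, s2, s3, s4, s5, s6, s7}, add states in Sat(q) with some successor in Z. Already a fixed point.
Sat(E[q U b]) = {s0, s1, s2, s3, s4, s5, s6, s7}
E[b U E[q U b]]: least fixpoint, start Z0 = Sat(E[q U b]) = {s0, s1, s2, s3, s4, s5, s6, s7}, add states in Sat(b) with some successor in Z. Already a fixed point.
Sat(E[b U E[q U b]]) = {s0, s1, s2, s3, s4, s5, s6, s7}
s8 ∉ Sat(E[b U E[q U b]]) = {s0, s1, s2, s3, s4, s5, s6, s7}, so the formula does not hold at s8.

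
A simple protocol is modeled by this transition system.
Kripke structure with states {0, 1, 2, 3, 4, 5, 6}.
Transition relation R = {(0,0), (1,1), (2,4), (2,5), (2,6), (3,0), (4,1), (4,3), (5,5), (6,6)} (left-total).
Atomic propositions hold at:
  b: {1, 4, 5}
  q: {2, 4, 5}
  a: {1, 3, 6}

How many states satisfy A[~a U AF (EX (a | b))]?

Sat(~a) = {0, 2, 4, 5}
Sat(a | b) = {1, 3, 4, 5, 6}
Sat(EX (a | b)) = {s : some successor in {1, 3, 4, 5, 6}} = {1, 2, 4, 5, 6}
AF (EX (a | b)): least fixpoint, start Z0 = {1, 2, 4, 5, 6}, add states with every successor in Z. Already a fixed point.
Sat(AF (EX (a | b))) = {1, 2, 4, 5, 6}
A[~a U AF (EX (a | b))]: least fixpoint, start Z0 = Sat(AF (EX (a | b))) = {1, 2, 4, 5, 6}, add states in Sat(~a) with every successor in Z. Already a fixed point.
Sat(A[~a U AF (EX (a | b))]) = {1, 2, 4, 5, 6}
|Sat(A[~a U AF (EX (a | b))])| = |{1, 2, 4, 5, 6}| = 5.

5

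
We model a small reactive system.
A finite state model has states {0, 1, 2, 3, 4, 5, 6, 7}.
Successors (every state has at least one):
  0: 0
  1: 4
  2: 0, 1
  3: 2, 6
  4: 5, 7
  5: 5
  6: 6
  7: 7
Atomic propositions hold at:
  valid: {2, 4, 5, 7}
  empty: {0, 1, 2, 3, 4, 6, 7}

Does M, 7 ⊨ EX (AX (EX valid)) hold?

Yes

Sat(EX valid) = {s : some successor in {2, 4, 5, 7}} = {1, 3, 4, 5, 7}
Sat(AX (EX valid)) = {s : every successor in {1, 3, 4, 5, 7}} = {1, 4, 5, 7}
Sat(EX (AX (EX valid))) = {s : some successor in {1, 4, 5, 7}} = {1, 2, 4, 5, 7}
7 ∈ Sat(EX (AX (EX valid))) = {1, 2, 4, 5, 7}, so the formula holds at 7.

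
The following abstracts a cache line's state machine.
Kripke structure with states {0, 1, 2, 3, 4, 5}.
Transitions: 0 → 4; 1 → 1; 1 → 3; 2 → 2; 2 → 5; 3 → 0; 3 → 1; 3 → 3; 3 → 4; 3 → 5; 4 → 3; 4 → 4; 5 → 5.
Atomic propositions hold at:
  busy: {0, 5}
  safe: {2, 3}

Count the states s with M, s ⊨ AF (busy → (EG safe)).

5

EG safe: greatest fixpoint, start Z0 = {2, 3}, keep only states in Sat with some successor in Z. Already a fixed point.
Sat(EG safe) = {2, 3}
Sat(busy → (EG safe)) = {1, 2, 3, 4}
AF (busy → (EG safe)): least fixpoint, start Z0 = {1, 2, 3, 4}, add states with every successor in Z. Z1 = {0, 1, 2, 3, 4}; fixed.
Sat(AF (busy → (EG safe))) = {0, 1, 2, 3, 4}
|Sat(AF (busy → (EG safe)))| = |{0, 1, 2, 3, 4}| = 5.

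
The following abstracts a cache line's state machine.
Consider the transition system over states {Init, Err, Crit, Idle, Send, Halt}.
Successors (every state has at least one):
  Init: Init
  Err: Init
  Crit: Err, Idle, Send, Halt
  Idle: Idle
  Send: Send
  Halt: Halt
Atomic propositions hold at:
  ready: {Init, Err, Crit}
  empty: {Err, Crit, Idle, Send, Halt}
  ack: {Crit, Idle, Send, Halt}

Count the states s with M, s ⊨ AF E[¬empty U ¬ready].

3

Sat(¬empty) = {Init}
Sat(¬ready) = {Idle, Send, Halt}
E[¬empty U ¬ready]: least fixpoint, start Z0 = Sat(¬ready) = {Idle, Send, Halt}, add states in Sat(¬empty) with some successor in Z. Already a fixed point.
Sat(E[¬empty U ¬ready]) = {Idle, Send, Halt}
AF E[¬empty U ¬ready]: least fixpoint, start Z0 = {Idle, Send, Halt}, add states with every successor in Z. Already a fixed point.
Sat(AF E[¬empty U ¬ready]) = {Idle, Send, Halt}
|Sat(AF E[¬empty U ¬ready])| = |{Idle, Send, Halt}| = 3.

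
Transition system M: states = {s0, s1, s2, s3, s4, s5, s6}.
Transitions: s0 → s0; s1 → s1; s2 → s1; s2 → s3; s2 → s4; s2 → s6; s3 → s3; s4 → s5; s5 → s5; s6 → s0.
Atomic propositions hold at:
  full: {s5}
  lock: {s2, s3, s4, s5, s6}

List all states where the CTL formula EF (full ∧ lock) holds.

Sat(full ∧ lock) = {s5}
EF (full ∧ lock): least fixpoint, start Z0 = {s5}, add states with some successor in Z. Z1 = {s4, s5}; Z2 = {s2, s4, s5}; fixed.
Sat(EF (full ∧ lock)) = {s2, s4, s5}

{s2, s4, s5}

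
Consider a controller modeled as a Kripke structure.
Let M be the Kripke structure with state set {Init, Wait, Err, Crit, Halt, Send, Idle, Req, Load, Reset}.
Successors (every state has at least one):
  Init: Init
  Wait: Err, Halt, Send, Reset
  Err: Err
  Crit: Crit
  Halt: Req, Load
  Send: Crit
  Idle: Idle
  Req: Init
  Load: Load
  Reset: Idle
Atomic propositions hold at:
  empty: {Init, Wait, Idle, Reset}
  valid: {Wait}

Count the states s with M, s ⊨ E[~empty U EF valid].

1

Sat(~empty) = {Err, Crit, Halt, Send, Req, Load}
EF valid: least fixpoint, start Z0 = {Wait}, add states with some successor in Z. Already a fixed point.
Sat(EF valid) = {Wait}
E[~empty U EF valid]: least fixpoint, start Z0 = Sat(EF valid) = {Wait}, add states in Sat(~empty) with some successor in Z. Already a fixed point.
Sat(E[~empty U EF valid]) = {Wait}
|Sat(E[~empty U EF valid])| = |{Wait}| = 1.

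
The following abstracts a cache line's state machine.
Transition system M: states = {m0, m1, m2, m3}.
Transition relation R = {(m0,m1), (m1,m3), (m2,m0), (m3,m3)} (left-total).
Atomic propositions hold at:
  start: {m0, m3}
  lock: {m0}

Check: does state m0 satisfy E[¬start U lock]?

Yes

Sat(¬start) = {m1, m2}
E[¬start U lock]: least fixpoint, start Z0 = Sat(lock) = {m0}, add states in Sat(¬start) with some successor in Z. Z1 = {m0, m2}; fixed.
Sat(E[¬start U lock]) = {m0, m2}
m0 ∈ Sat(E[¬start U lock]) = {m0, m2}, so the formula holds at m0.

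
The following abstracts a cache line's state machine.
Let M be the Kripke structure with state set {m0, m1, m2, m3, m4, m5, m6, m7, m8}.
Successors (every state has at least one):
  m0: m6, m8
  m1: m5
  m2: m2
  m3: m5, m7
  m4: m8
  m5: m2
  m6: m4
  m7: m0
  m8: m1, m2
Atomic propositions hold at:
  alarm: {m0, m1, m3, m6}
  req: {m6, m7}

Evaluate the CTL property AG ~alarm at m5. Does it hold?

Sat(~alarm) = {m2, m4, m5, m7, m8}
AG ~alarm: greatest fixpoint, start Z0 = {m2, m4, m5, m7, m8}, keep only states in Sat with every successor in Z. Z1 = {m2, m4, m5}; Z2 = {m2, m5}; fixed.
Sat(AG ~alarm) = {m2, m5}
m5 ∈ Sat(AG ~alarm) = {m2, m5}, so the formula holds at m5.

Yes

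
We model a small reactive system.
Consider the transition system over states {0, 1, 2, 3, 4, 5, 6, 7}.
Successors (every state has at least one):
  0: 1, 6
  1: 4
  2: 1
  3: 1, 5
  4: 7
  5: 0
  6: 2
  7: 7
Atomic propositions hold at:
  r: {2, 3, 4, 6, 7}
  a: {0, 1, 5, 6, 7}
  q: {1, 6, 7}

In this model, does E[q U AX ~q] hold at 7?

Sat(~q) = {0, 2, 3, 4, 5}
Sat(AX ~q) = {s : every successor in {0, 2, 3, 4, 5}} = {1, 5, 6}
E[q U AX ~q]: least fixpoint, start Z0 = Sat(AX ~q) = {1, 5, 6}, add states in Sat(q) with some successor in Z. Already a fixed point.
Sat(E[q U AX ~q]) = {1, 5, 6}
7 ∉ Sat(E[q U AX ~q]) = {1, 5, 6}, so the formula does not hold at 7.

No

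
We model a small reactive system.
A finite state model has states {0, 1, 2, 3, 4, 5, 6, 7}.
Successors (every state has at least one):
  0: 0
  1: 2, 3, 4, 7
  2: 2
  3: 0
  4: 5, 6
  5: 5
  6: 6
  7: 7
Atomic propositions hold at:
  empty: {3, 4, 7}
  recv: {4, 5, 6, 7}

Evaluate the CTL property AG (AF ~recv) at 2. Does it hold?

Yes

Sat(~recv) = {0, 1, 2, 3}
AF ~recv: least fixpoint, start Z0 = {0, 1, 2, 3}, add states with every successor in Z. Already a fixed point.
Sat(AF ~recv) = {0, 1, 2, 3}
AG (AF ~recv): greatest fixpoint, start Z0 = {0, 1, 2, 3}, keep only states in Sat with every successor in Z. Z1 = {0, 2, 3}; fixed.
Sat(AG (AF ~recv)) = {0, 2, 3}
2 ∈ Sat(AG (AF ~recv)) = {0, 2, 3}, so the formula holds at 2.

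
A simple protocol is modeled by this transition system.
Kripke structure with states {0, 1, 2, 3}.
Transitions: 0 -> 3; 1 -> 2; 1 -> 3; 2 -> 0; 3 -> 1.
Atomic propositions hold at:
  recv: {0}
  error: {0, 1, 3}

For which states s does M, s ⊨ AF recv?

AF recv: least fixpoint, start Z0 = {0}, add states with every successor in Z. Z1 = {0, 2}; fixed.
Sat(AF recv) = {0, 2}

{0, 2}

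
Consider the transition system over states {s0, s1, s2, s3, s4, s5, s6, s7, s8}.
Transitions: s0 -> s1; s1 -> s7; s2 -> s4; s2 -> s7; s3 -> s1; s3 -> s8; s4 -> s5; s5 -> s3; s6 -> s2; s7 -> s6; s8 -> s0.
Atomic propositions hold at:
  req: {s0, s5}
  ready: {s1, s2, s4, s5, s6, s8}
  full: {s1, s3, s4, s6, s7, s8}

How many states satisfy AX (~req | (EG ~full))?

Sat(~req) = {s1, s2, s3, s4, s6, s7, s8}
Sat(~full) = {s0, s2, s5}
EG ~full: greatest fixpoint, start Z0 = {s0, s2, s5}, keep only states in Sat with some successor in Z. Z1 = ∅; fixed.
Sat(EG ~full) = ∅
Sat(~req | (EG ~full)) = {s1, s2, s3, s4, s6, s7, s8}
Sat(AX (~req | (EG ~full))) = {s : every successor in {s1, s2, s3, s4, s6, s7, s8}} = {s0, s1, s2, s3, s5, s6, s7}
|Sat(AX (~req | (EG ~full)))| = |{s0, s1, s2, s3, s5, s6, s7}| = 7.

7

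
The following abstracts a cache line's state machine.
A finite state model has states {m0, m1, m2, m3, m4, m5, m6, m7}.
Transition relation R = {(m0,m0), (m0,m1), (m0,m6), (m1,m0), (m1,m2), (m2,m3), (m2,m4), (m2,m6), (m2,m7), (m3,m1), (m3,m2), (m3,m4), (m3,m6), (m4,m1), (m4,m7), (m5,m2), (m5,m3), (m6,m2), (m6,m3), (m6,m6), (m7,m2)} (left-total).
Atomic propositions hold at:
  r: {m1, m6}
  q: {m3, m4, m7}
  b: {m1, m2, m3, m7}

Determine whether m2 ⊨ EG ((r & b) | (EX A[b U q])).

Sat(r & b) = {m1}
A[b U q]: least fixpoint, start Z0 = Sat(q) = {m3, m4, m7}, add states in Sat(b) with every successor in Z. Already a fixed point.
Sat(A[b U q]) = {m3, m4, m7}
Sat(EX A[b U q]) = {s : some successor in {m3, m4, m7}} = {m2, m3, m4, m5, m6}
Sat((r & b) | (EX A[b U q])) = {m1, m2, m3, m4, m5, m6}
EG ((r & b) | (EX A[b U q])): greatest fixpoint, start Z0 = {m1, m2, m3, m4, m5, m6}, keep only states in Sat with some successor in Z. Already a fixed point.
Sat(EG ((r & b) | (EX A[b U q]))) = {m1, m2, m3, m4, m5, m6}
m2 ∈ Sat(EG ((r & b) | (EX A[b U q]))) = {m1, m2, m3, m4, m5, m6}, so the formula holds at m2.

Yes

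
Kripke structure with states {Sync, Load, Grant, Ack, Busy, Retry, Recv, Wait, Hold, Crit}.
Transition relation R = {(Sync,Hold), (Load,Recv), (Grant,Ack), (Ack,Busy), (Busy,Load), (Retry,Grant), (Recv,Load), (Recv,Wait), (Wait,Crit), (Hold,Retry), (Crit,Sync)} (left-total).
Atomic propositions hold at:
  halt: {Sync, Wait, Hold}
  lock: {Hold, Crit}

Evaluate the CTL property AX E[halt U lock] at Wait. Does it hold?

E[halt U lock]: least fixpoint, start Z0 = Sat(lock) = {Hold, Crit}, add states in Sat(halt) with some successor in Z. Z1 = {Sync, Wait, Hold, Crit}; fixed.
Sat(E[halt U lock]) = {Sync, Wait, Hold, Crit}
Sat(AX E[halt U lock]) = {s : every successor in {Sync, Wait, Hold, Crit}} = {Sync, Wait, Crit}
Wait ∈ Sat(AX E[halt U lock]) = {Sync, Wait, Crit}, so the formula holds at Wait.

Yes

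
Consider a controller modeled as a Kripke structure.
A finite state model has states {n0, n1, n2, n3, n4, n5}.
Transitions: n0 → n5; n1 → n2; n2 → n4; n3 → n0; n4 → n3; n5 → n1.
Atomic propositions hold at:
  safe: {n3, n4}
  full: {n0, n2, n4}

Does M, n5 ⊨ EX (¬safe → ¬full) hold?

Sat(¬safe) = {n0, n1, n2, n5}
Sat(¬full) = {n1, n3, n5}
Sat(¬safe → ¬full) = {n1, n3, n4, n5}
Sat(EX (¬safe → ¬full)) = {s : some successor in {n1, n3, n4, n5}} = {n0, n2, n4, n5}
n5 ∈ Sat(EX (¬safe → ¬full)) = {n0, n2, n4, n5}, so the formula holds at n5.

Yes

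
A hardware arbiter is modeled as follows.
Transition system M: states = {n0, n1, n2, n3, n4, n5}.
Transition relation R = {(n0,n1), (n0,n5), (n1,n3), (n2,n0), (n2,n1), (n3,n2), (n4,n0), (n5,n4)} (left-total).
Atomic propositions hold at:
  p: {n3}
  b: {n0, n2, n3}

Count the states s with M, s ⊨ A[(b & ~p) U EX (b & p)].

1

Sat(~p) = {n0, n1, n2, n4, n5}
Sat(b & ~p) = {n0, n2}
Sat(b & p) = {n3}
Sat(EX (b & p)) = {s : some successor in {n3}} = {n1}
A[(b & ~p) U EX (b & p)]: least fixpoint, start Z0 = Sat(EX (b & p)) = {n1}, add states in Sat(b & ~p) with every successor in Z. Already a fixed point.
Sat(A[(b & ~p) U EX (b & p)]) = {n1}
|Sat(A[(b & ~p) U EX (b & p)])| = |{n1}| = 1.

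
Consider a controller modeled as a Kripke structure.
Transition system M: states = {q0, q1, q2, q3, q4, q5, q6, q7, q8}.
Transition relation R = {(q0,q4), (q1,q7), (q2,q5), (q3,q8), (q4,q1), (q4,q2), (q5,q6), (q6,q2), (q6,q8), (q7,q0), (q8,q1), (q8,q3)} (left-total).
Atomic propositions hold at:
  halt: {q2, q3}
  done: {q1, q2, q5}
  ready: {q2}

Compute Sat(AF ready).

AF ready: least fixpoint, start Z0 = {q2}, add states with every successor in Z. Already a fixed point.
Sat(AF ready) = {q2}

{q2}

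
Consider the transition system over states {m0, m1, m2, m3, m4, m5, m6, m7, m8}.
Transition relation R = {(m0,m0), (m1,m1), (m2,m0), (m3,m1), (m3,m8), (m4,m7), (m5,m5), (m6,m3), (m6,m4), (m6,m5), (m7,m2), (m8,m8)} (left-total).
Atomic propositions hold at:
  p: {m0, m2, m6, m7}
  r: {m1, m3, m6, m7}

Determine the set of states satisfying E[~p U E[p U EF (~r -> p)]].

{m0, m1, m2, m3, m4, m6, m7}

Sat(~p) = {m1, m3, m4, m5, m8}
Sat(~r) = {m0, m2, m4, m5, m8}
Sat(~r -> p) = {m0, m1, m2, m3, m6, m7}
EF (~r -> p): least fixpoint, start Z0 = {m0, m1, m2, m3, m6, m7}, add states with some successor in Z. Z1 = {m0, m1, m2, m3, m4, m6, m7}; fixed.
Sat(EF (~r -> p)) = {m0, m1, m2, m3, m4, m6, m7}
E[p U EF (~r -> p)]: least fixpoint, start Z0 = Sat(EF (~r -> p)) = {m0, m1, m2, m3, m4, m6, m7}, add states in Sat(p) with some successor in Z. Already a fixed point.
Sat(E[p U EF (~r -> p)]) = {m0, m1, m2, m3, m4, m6, m7}
E[~p U E[p U EF (~r -> p)]]: least fixpoint, start Z0 = Sat(E[p U EF (~r -> p)]) = {m0, m1, m2, m3, m4, m6, m7}, add states in Sat(~p) with some successor in Z. Already a fixed point.
Sat(E[~p U E[p U EF (~r -> p)]]) = {m0, m1, m2, m3, m4, m6, m7}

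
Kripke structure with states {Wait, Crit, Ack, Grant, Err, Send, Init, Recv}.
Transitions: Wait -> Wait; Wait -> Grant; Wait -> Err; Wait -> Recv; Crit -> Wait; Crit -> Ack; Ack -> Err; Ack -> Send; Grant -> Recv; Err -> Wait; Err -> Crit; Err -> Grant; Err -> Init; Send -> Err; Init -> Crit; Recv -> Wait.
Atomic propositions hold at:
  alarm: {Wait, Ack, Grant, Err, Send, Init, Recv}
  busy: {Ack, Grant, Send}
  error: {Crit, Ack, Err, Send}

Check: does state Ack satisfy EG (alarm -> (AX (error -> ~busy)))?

Sat(~busy) = {Wait, Crit, Err, Init, Recv}
Sat(error -> ~busy) = {Wait, Crit, Grant, Err, Init, Recv}
Sat(AX (error -> ~busy)) = {s : every successor in {Wait, Crit, Grant, Err, Init, Recv}} = {Wait, Grant, Err, Send, Init, Recv}
Sat(alarm -> (AX (error -> ~busy))) = {Wait, Crit, Grant, Err, Send, Init, Recv}
EG (alarm -> (AX (error -> ~busy))): greatest fixpoint, start Z0 = {Wait, Crit, Grant, Err, Send, Init, Recv}, keep only states in Sat with some successor in Z. Already a fixed point.
Sat(EG (alarm -> (AX (error -> ~busy)))) = {Wait, Crit, Grant, Err, Send, Init, Recv}
Ack ∉ Sat(EG (alarm -> (AX (error -> ~busy)))) = {Wait, Crit, Grant, Err, Send, Init, Recv}, so the formula does not hold at Ack.

No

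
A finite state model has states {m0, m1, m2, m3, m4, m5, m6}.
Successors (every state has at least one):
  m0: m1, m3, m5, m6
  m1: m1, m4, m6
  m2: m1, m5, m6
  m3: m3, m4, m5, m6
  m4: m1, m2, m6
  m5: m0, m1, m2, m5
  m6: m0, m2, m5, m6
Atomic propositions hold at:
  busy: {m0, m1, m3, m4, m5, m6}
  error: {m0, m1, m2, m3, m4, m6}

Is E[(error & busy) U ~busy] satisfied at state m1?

Sat(error & busy) = {m0, m1, m3, m4, m6}
Sat(~busy) = {m2}
E[(error & busy) U ~busy]: least fixpoint, start Z0 = Sat(~busy) = {m2}, add states in Sat(error & busy) with some successor in Z. Z1 = {m2, m4, m6}; Z2 = {m0, m1, m2, m3, m4, m6}; fixed.
Sat(E[(error & busy) U ~busy]) = {m0, m1, m2, m3, m4, m6}
m1 ∈ Sat(E[(error & busy) U ~busy]) = {m0, m1, m2, m3, m4, m6}, so the formula holds at m1.

Yes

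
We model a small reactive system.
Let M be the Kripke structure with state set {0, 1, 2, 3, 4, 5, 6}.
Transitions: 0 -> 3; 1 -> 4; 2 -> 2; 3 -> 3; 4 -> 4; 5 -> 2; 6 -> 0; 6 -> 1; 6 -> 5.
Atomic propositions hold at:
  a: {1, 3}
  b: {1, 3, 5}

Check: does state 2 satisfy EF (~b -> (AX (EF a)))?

Sat(~b) = {0, 2, 4, 6}
EF a: least fixpoint, start Z0 = {1, 3}, add states with some successor in Z. Z1 = {0, 1, 3, 6}; fixed.
Sat(EF a) = {0, 1, 3, 6}
Sat(AX (EF a)) = {s : every successor in {0, 1, 3, 6}} = {0, 3}
Sat(~b -> (AX (EF a))) = {0, 1, 3, 5}
EF (~b -> (AX (EF a))): least fixpoint, start Z0 = {0, 1, 3, 5}, add states with some successor in Z. Z1 = {0, 1, 3, 5, 6}; fixed.
Sat(EF (~b -> (AX (EF a)))) = {0, 1, 3, 5, 6}
2 ∉ Sat(EF (~b -> (AX (EF a)))) = {0, 1, 3, 5, 6}, so the formula does not hold at 2.

No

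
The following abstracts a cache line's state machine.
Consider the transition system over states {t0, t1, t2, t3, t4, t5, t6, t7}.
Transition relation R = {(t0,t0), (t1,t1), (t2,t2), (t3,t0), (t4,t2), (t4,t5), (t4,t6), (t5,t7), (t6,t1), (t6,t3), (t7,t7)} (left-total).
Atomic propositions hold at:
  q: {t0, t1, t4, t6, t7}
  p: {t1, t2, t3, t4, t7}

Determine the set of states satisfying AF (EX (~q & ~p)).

Sat(~q) = {t2, t3, t5}
Sat(~p) = {t0, t5, t6}
Sat(~q & ~p) = {t5}
Sat(EX (~q & ~p)) = {s : some successor in {t5}} = {t4}
AF (EX (~q & ~p)): least fixpoint, start Z0 = {t4}, add states with every successor in Z. Already a fixed point.
Sat(AF (EX (~q & ~p))) = {t4}

{t4}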